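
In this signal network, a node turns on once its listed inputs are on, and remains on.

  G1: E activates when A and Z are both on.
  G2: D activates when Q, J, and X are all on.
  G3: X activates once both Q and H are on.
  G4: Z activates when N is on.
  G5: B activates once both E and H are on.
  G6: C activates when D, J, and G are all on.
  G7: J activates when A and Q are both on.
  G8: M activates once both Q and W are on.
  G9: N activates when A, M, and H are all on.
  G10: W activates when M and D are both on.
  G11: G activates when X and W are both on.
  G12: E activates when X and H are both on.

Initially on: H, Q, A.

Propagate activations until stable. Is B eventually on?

Yes

G3: Q and H on → X on.
X and H are on, so E activates (G12).
E and H are on, so B activates (G5).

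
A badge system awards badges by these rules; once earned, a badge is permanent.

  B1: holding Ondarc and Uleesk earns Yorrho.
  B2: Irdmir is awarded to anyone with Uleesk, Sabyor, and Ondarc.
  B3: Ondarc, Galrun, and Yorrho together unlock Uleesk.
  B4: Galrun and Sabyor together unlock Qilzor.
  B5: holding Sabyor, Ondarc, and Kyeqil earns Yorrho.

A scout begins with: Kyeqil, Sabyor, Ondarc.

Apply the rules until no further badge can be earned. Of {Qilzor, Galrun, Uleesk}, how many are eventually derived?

Qilzor would need Galrun and Sabyor (B4), but Galrun is never earned.
No rule produces Galrun, and it is not given.
Uleesk would need Ondarc, Galrun, and Yorrho (B3), but Galrun is never earned.
None of the 3 are reached.

0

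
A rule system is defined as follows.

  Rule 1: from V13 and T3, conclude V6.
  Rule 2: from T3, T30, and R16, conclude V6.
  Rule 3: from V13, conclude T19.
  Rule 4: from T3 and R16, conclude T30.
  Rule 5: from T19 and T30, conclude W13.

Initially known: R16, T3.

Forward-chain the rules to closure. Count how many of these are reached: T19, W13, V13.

T19 would need V13 (Rule 3), but V13 is never established.
W13 would need T19 and T30 (Rule 5), but T19 is never established.
No rule produces V13, and it is not given.
None of the 3 are reached.

0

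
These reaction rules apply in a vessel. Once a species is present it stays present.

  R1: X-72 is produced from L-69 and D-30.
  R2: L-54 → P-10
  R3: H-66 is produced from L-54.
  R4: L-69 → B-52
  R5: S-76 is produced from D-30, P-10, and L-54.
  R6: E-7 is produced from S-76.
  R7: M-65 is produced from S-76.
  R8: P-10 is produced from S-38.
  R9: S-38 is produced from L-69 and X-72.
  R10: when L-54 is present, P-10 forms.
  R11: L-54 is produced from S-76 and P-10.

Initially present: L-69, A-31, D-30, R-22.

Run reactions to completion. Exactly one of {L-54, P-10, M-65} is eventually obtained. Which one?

P-10

L-69 and D-30 present → X-72 forms (R1).
L-69 and X-72 present → S-38 forms (R9).
S-38 present → P-10 forms (R8).
M-65 would need S-76 (R7), but S-76 never forms. L-54 would need S-76 and P-10 (R11), but S-76 never forms.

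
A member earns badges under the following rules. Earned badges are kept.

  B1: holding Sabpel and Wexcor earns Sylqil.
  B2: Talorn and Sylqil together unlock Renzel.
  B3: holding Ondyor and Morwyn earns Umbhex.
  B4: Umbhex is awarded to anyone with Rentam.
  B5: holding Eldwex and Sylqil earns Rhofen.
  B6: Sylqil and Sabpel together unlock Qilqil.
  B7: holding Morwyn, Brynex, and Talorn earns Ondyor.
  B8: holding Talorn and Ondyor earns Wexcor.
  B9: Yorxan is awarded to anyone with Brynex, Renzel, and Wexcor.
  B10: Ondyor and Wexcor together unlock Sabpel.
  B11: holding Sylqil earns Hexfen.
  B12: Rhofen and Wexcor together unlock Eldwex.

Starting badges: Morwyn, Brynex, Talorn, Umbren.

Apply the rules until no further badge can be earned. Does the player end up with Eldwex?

Eldwex would need Rhofen and Wexcor (B12), but Rhofen is never earned.

No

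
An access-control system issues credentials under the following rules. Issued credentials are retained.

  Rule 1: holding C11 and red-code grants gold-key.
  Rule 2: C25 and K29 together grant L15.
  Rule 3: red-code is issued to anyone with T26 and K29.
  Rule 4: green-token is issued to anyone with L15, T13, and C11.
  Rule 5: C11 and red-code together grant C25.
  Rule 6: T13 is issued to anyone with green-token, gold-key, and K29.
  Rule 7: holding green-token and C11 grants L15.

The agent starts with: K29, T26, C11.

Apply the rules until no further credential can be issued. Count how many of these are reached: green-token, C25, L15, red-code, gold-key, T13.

4

Holding T26 and K29 grants red-code (Rule 3).
Holding C11 and red-code grants gold-key (Rule 1).
Holding C11 and red-code grants C25 (Rule 5).
Holding C25 and K29 grants L15 (Rule 2).
green-token would need L15, T13, and C11 (Rule 4), but T13 is never granted.
C25: reached.
L15: reached.
red-code: reached.
gold-key: reached.
T13 would need green-token, gold-key, and K29 (Rule 6), but green-token is never granted.
Reached: C25, L15, red-code, and gold-key — 4 of the 6.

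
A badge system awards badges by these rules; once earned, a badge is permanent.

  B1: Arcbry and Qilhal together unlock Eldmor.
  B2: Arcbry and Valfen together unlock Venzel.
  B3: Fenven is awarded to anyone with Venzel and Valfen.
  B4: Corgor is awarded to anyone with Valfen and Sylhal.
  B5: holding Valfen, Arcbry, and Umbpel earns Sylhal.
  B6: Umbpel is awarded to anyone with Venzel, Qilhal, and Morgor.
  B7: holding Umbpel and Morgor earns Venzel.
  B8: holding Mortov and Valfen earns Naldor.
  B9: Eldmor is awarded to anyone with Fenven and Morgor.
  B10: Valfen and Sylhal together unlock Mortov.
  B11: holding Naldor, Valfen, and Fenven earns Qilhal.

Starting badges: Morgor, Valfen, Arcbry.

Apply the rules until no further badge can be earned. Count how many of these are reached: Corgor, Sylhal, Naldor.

0

Corgor would need Valfen and Sylhal (B4), but Sylhal is never earned.
Sylhal would need Valfen, Arcbry, and Umbpel (B5), but Umbpel is never earned.
Naldor would need Mortov and Valfen (B8), but Mortov is never earned.
None of the 3 are reached.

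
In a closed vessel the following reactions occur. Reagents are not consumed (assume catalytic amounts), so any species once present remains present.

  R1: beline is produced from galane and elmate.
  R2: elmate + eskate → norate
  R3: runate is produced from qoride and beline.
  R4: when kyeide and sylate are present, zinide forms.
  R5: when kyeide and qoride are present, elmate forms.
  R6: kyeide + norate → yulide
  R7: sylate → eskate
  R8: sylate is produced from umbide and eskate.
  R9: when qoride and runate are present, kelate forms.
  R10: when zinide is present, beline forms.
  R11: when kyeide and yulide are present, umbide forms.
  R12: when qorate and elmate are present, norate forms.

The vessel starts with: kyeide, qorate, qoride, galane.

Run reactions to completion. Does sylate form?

No

sylate would need umbide and eskate (R8), but eskate never forms.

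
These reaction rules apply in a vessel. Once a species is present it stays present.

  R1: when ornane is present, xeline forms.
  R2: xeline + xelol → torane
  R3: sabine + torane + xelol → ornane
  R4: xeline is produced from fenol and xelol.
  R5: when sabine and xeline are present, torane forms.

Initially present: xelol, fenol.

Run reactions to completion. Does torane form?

Yes

fenol and xelol present → xeline forms (R4).
xeline and xelol present → torane forms (R2).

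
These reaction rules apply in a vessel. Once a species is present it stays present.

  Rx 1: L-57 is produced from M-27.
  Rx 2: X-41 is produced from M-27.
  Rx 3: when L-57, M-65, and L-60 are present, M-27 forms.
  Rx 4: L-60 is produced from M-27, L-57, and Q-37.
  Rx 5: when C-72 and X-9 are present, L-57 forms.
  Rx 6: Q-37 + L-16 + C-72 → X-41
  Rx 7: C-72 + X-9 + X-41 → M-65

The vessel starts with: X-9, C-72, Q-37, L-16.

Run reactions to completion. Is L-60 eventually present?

No

L-60 would need M-27, L-57, and Q-37 (Rx 4), but M-27 never forms.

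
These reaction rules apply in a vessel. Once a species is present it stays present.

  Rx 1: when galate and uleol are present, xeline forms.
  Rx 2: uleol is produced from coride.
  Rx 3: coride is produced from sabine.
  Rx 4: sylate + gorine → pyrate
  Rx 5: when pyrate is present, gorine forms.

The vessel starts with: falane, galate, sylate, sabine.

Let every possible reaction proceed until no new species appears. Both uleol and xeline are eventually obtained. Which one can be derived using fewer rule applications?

uleol

uleol: sabine present → coride forms (Rx 3). coride present → uleol forms (Rx 2). [2 rule applications]
xeline: sabine present → coride forms (Rx 3). coride present → uleol forms (Rx 2). galate and uleol present → xeline forms (Rx 1). [3 rule applications]
uleol needs fewer.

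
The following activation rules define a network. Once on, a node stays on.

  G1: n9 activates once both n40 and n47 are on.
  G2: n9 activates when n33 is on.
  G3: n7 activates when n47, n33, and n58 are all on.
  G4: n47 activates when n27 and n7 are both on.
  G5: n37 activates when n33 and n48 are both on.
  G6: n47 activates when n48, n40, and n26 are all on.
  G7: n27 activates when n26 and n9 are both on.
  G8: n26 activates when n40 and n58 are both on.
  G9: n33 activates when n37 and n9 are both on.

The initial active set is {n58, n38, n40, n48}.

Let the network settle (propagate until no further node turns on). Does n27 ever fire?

G8: n40 and n58 on → n26 on.
n48, n40, and n26 are on, so n47 activates (G6).
G1: n40 and n47 on → n9 on.
G7: n26 and n9 on → n27 on.

Yes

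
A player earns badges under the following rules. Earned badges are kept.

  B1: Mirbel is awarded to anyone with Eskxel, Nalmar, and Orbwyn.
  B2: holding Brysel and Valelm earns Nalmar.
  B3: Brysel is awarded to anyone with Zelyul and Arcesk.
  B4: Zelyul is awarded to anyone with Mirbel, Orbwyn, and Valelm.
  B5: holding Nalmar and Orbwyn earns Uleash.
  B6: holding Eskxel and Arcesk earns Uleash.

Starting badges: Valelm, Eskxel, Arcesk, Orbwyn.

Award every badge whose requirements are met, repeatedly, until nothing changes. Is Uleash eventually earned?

Yes

With Eskxel and Arcesk, Uleash is earned (B6).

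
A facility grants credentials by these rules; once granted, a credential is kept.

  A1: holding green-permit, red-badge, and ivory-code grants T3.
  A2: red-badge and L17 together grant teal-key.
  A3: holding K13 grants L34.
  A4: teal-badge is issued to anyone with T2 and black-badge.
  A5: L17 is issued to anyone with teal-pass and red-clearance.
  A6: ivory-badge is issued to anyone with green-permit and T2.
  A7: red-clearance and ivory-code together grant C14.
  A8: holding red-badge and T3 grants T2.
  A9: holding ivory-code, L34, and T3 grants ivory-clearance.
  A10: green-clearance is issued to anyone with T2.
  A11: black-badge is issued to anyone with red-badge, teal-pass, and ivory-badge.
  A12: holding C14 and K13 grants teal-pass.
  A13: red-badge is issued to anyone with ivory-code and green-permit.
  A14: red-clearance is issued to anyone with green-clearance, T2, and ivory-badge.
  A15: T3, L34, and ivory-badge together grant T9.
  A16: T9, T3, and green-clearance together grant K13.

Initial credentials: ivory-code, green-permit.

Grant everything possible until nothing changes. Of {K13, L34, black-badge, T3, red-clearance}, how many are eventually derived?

Holding ivory-code and green-permit grants red-badge (A13).
Holding green-permit, red-badge, and ivory-code grants T3 (A1).
Holding red-badge and T3 grants T2 (A8).
Holding T2 grants green-clearance (A10).
Holding green-permit and T2 grants ivory-badge (A6).
Holding green-clearance, T2, and ivory-badge grants red-clearance (A14).
K13 would need T9, T3, and green-clearance (A16), but T9 is never granted.
L34 would need K13 (A3), but K13 is never granted.
black-badge would need red-badge, teal-pass, and ivory-badge (A11), but teal-pass is never granted.
T3: reached.
red-clearance: reached.
Reached: T3 and red-clearance — 2 of the 5.

2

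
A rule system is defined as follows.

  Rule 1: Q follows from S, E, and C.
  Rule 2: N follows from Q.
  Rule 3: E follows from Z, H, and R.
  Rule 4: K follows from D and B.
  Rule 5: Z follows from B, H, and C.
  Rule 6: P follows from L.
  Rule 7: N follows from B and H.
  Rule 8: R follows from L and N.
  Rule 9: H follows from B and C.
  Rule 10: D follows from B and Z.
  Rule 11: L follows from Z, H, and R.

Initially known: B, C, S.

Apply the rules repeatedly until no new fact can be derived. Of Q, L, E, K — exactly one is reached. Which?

K

B and C hold, so H follows (Rule 9).
From B, H, and C, Rule 5 gives Z.
B and Z hold, so D follows (Rule 10).
From D and B, Rule 4 gives K.
Q would need S, E, and C (Rule 1), but E is never established. E would need Z, H, and R (Rule 3), but R is never established. L would need Z, H, and R (Rule 11), but R is never established.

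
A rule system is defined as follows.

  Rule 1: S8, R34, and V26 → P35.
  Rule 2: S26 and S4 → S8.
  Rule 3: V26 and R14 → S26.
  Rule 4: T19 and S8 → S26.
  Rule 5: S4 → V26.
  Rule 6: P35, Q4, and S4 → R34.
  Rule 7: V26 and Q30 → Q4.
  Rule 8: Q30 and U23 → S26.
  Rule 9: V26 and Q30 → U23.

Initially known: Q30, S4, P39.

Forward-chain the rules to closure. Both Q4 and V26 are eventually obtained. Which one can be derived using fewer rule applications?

V26: From S4, Rule 5 gives V26. [1 rule application]
Q4: From S4, Rule 5 gives V26. From V26 and Q30, Rule 7 gives Q4. [2 rule applications]
V26 needs fewer.

V26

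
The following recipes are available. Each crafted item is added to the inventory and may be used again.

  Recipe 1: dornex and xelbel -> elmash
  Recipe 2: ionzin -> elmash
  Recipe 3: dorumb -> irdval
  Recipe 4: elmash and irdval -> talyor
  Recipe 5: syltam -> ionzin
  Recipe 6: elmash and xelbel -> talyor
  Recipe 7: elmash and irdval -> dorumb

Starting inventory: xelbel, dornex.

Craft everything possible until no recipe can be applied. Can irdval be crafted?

No

irdval would need dorumb (Recipe 3), but dorumb is never obtained.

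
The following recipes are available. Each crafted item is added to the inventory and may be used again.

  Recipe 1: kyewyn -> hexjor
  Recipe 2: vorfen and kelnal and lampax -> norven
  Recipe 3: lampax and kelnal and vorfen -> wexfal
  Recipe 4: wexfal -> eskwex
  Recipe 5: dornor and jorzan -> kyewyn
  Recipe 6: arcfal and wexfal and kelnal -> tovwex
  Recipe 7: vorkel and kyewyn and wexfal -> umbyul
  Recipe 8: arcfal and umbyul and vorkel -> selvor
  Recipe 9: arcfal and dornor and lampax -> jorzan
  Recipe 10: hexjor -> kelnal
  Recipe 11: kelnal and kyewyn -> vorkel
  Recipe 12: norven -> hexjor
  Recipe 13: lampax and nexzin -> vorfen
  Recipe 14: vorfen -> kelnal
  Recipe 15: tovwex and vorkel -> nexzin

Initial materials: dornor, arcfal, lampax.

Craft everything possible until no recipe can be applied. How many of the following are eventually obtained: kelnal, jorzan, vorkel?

arcfal and dornor and lampax -> jorzan (Recipe 9).
dornor and jorzan -> kyewyn (Recipe 5).
Using Recipe 1, kyewyn makes hexjor.
Using Recipe 10, hexjor makes kelnal.
kelnal and kyewyn -> vorkel (Recipe 11).
kelnal: reached.
jorzan: reached.
vorkel: reached.
All 3 are reached.

3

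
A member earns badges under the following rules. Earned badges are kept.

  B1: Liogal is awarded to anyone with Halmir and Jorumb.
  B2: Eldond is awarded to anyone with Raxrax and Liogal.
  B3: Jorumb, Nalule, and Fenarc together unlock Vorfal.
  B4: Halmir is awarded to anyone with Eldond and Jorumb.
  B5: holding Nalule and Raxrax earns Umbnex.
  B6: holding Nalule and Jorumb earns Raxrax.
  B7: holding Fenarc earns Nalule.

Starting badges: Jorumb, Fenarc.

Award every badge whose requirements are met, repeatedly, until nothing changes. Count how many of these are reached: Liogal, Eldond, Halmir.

0

Liogal would need Halmir and Jorumb (B1), but Halmir is never earned.
Eldond would need Raxrax and Liogal (B2), but Liogal is never earned.
Halmir would need Eldond and Jorumb (B4), but Eldond is never earned.
None of the 3 are reached.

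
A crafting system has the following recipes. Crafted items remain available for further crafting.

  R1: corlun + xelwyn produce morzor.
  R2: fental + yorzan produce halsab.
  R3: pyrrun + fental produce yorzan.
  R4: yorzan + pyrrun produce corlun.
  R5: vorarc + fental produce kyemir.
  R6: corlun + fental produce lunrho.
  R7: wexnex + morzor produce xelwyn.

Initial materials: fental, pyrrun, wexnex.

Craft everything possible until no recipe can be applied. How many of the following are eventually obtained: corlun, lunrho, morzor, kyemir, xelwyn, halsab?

Using R3, pyrrun and fental make yorzan.
fental + yorzan → halsab (R2).
yorzan + pyrrun → corlun (R4).
Using R6, corlun and fental make lunrho.
corlun: reached.
lunrho: reached.
morzor would need corlun and xelwyn (R1), but xelwyn is never obtained.
kyemir would need vorarc and fental (R5), but vorarc is never obtained.
xelwyn would need wexnex and morzor (R7), but morzor is never obtained.
halsab: reached.
Reached: corlun, lunrho, and halsab — 3 of the 6.

3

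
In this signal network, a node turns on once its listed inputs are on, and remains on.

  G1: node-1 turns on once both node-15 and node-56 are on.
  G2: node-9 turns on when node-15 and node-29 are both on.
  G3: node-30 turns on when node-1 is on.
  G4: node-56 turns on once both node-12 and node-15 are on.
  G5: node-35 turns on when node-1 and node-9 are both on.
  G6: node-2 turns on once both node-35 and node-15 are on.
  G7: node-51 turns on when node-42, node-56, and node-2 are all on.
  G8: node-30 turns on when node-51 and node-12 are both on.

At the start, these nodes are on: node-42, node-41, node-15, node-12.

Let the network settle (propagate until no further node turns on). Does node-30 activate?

node-12 and node-15 are on, so node-56 turns on (G4).
node-15 and node-56 are on, so node-1 turns on (G1).
G3: node-1 on → node-30 on.

Yes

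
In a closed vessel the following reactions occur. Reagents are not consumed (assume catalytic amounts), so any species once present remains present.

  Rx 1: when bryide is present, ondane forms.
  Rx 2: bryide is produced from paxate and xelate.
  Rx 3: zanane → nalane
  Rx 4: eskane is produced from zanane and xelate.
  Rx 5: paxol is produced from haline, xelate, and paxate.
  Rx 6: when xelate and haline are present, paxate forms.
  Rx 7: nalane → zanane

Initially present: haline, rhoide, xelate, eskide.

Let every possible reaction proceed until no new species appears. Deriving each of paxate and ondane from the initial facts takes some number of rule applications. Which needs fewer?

paxate

paxate: xelate and haline present → paxate forms (Rx 6). [1 rule application]
ondane: xelate and haline present → paxate forms (Rx 6). paxate and xelate present → bryide forms (Rx 2). bryide present → ondane forms (Rx 1). [3 rule applications]
paxate needs fewer.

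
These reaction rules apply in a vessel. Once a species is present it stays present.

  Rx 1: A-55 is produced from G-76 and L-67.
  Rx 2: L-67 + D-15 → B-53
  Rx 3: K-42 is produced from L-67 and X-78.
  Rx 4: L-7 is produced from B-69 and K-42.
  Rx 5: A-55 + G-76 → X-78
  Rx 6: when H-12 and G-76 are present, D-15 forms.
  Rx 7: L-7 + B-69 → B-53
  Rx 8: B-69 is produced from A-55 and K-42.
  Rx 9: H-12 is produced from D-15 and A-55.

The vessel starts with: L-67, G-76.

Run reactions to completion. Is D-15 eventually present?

D-15 would need H-12 and G-76 (Rx 6), but H-12 never forms.

No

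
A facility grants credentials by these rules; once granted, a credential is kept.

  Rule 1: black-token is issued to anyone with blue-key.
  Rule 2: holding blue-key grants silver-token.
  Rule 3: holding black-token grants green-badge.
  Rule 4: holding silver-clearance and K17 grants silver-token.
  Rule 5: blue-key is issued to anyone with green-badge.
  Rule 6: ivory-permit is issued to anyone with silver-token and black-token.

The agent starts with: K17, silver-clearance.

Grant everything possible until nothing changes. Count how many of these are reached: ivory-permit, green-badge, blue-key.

ivory-permit would need silver-token and black-token (Rule 6), but black-token is never granted.
green-badge would need black-token (Rule 3), but black-token is never granted.
blue-key would need green-badge (Rule 5), but green-badge is never granted.
None of the 3 are reached.

0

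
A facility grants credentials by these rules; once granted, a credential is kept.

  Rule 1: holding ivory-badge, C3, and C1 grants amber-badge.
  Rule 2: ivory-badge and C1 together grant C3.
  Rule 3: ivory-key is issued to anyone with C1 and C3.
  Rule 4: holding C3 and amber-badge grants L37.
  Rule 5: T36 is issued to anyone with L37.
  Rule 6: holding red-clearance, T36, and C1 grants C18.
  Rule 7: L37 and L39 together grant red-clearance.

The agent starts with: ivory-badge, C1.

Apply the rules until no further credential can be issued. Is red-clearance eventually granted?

No

red-clearance would need L37 and L39 (Rule 7), but L39 is never granted.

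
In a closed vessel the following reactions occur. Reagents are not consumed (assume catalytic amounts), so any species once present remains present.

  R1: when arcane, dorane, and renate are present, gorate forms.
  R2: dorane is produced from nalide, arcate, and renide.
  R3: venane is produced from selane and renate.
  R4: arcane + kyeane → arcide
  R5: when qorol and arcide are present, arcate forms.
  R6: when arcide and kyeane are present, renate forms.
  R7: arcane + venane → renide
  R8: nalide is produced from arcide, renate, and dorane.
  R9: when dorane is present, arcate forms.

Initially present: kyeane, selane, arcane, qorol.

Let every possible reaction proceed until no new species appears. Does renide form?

arcane and kyeane present → arcide forms (R4).
arcide and kyeane present → renate forms (R6).
selane and renate present → venane forms (R3).
arcane and venane present → renide forms (R7).

Yes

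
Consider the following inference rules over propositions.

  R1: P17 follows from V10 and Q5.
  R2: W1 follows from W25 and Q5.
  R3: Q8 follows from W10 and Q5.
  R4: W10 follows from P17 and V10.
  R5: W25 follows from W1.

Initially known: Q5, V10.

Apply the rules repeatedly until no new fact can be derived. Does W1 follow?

No

W1 would need W25 and Q5 (R2), but W25 is never established.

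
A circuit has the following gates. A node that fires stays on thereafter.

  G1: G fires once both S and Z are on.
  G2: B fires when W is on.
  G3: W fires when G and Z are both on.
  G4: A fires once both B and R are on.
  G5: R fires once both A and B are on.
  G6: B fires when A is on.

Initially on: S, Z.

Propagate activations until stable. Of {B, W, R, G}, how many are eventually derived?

S and Z are on, so G fires (G1).
G and Z are on, so W fires (G3).
G2: W on → B on.
B: reached.
W: reached.
R would need A and B (G5), but A never turns on.
G: reached.
Reached: B, W, and G — 3 of the 4.

3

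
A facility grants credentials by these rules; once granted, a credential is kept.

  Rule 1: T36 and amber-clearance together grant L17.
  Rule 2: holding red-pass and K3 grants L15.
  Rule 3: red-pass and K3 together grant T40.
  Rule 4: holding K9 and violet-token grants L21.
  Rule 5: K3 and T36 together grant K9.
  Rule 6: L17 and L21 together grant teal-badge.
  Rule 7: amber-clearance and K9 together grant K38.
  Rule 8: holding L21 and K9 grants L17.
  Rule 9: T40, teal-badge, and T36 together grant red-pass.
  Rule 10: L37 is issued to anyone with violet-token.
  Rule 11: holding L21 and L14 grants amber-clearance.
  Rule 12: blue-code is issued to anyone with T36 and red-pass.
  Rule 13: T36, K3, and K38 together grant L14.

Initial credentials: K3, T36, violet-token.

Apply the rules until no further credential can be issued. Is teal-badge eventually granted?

Holding K3 and T36 grants K9 (Rule 5).
Holding K9 and violet-token grants L21 (Rule 4).
Holding L21 and K9 grants L17 (Rule 8).
Holding L17 and L21 grants teal-badge (Rule 6).

Yes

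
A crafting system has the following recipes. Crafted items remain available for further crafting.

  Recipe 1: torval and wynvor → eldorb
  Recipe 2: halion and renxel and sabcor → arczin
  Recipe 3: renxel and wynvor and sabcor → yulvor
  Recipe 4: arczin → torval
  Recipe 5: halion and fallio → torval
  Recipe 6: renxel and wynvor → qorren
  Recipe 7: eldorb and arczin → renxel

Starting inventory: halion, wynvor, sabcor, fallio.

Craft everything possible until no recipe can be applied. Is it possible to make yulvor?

No

yulvor would need renxel, wynvor, and sabcor (Recipe 3), but renxel is never obtained.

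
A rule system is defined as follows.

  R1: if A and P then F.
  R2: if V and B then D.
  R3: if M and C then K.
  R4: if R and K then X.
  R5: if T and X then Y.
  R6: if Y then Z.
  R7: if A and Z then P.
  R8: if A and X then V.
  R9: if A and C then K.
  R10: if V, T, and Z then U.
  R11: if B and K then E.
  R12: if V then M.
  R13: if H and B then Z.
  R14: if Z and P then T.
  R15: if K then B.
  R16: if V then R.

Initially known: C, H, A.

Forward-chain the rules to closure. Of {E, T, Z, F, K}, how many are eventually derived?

A and C hold, so K follows (R9).
K holds, so B follows (R15).
B and K hold, so E follows (R11).
From H and B, R13 gives Z.
From A and Z, R7 gives P.
From Z and P, R14 gives T.
From A and P, R1 gives F.
E: reached.
T: reached.
Z: reached.
F: reached.
K: reached.
All 5 are reached.

5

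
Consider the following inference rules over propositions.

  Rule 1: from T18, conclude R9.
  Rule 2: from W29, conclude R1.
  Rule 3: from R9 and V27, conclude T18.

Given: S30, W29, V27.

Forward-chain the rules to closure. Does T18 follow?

No

T18 would need R9 and V27 (Rule 3), but R9 is never established.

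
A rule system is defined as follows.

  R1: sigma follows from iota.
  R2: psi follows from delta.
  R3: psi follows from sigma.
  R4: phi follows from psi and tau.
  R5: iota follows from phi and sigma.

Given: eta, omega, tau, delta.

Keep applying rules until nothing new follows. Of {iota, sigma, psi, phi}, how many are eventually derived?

2

delta holds, so psi follows (R2).
psi and tau hold, so phi follows (R4).
iota would need phi and sigma (R5), but sigma is never established.
sigma would need iota (R1), but iota is never established.
psi: reached.
phi: reached.
Reached: psi and phi — 2 of the 4.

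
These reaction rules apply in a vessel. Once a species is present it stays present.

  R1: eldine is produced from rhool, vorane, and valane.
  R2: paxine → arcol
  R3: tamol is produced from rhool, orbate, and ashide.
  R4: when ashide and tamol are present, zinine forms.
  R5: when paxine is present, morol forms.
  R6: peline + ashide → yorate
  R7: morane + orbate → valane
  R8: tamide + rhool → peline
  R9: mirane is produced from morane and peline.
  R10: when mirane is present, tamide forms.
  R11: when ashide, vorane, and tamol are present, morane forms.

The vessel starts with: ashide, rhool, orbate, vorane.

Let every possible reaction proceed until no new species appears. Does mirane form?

mirane would need morane and peline (R9), but peline never forms.

No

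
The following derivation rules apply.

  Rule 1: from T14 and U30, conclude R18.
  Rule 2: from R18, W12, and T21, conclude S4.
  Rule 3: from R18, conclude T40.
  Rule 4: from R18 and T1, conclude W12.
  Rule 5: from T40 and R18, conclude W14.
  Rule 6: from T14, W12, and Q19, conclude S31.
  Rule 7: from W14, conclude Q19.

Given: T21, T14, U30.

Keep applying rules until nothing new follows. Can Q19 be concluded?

From T14 and U30, Rule 1 gives R18.
R18 holds, so T40 follows (Rule 3).
From T40 and R18, Rule 5 gives W14.
W14 holds, so Q19 follows (Rule 7).

Yes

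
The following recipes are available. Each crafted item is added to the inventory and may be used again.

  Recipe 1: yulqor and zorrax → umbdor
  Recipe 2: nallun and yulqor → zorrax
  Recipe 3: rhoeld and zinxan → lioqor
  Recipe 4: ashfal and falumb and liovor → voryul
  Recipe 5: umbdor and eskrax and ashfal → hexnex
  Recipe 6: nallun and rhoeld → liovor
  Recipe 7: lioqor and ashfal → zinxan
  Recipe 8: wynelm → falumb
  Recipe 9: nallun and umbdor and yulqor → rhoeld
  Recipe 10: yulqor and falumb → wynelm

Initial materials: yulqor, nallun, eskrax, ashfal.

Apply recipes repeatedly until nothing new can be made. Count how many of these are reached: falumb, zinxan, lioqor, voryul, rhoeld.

1

Using Recipe 2, nallun and yulqor make zorrax.
yulqor and zorrax → umbdor (Recipe 1).
Using Recipe 9, nallun, umbdor, and yulqor make rhoeld.
falumb would need wynelm (Recipe 8), but wynelm is never obtained.
zinxan would need lioqor and ashfal (Recipe 7), but lioqor is never obtained.
lioqor would need rhoeld and zinxan (Recipe 3), but zinxan is never obtained.
voryul would need ashfal, falumb, and liovor (Recipe 4), but falumb is never obtained.
rhoeld: reached.
Reached: rhoeld — 1 of the 5.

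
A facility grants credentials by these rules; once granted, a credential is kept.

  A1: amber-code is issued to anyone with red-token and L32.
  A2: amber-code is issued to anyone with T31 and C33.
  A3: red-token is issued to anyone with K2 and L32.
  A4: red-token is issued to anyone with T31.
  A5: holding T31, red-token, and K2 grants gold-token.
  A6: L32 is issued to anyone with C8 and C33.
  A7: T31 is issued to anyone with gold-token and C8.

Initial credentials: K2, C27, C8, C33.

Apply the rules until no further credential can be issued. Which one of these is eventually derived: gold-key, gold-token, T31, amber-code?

amber-code

Holding C8 and C33 grants L32 (A6).
Holding K2 and L32 grants red-token (A3).
Holding red-token and L32 grants amber-code (A1).
No rule produces gold-key, and it is not given. gold-token would need T31, red-token, and K2 (A5), but T31 is never granted. T31 would need gold-token and C8 (A7), but gold-token is never granted.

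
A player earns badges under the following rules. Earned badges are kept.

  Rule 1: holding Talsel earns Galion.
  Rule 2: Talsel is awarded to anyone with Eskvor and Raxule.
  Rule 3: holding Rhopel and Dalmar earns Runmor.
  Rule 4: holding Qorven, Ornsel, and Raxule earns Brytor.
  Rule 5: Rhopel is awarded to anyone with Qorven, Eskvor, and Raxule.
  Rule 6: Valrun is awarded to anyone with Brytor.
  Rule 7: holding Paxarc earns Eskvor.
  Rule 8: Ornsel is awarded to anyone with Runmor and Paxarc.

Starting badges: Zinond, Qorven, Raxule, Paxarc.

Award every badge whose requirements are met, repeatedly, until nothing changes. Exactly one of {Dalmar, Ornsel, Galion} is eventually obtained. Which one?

Galion

With Paxarc, Eskvor is earned (Rule 7).
With Eskvor and Raxule, Talsel is earned (Rule 2).
With Talsel, Galion is earned (Rule 1).
Ornsel would need Runmor and Paxarc (Rule 8), but Runmor is never earned. No rule produces Dalmar, and it is not given.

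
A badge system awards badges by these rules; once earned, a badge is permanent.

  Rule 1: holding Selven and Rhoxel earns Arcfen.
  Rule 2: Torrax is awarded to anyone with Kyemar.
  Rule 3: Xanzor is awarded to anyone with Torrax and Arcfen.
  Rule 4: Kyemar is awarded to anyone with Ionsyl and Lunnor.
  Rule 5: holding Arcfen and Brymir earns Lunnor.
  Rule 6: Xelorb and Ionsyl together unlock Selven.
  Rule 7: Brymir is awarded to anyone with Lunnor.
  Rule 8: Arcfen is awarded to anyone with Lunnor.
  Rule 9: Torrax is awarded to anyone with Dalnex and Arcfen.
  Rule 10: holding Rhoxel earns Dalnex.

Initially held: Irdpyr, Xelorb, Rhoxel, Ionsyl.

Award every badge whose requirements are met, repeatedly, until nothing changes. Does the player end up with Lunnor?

No

Lunnor would need Arcfen and Brymir (Rule 5), but Brymir is never earned.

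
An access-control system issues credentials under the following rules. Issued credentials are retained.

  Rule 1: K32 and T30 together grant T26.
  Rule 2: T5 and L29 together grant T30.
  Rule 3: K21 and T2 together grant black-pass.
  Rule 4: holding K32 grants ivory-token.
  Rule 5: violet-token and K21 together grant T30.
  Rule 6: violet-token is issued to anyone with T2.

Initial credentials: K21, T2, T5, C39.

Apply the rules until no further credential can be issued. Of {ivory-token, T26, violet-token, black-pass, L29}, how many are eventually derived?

Holding K21 and T2 grants black-pass (Rule 3).
Holding T2 grants violet-token (Rule 6).
ivory-token would need K32 (Rule 4), but K32 is never granted.
T26 would need K32 and T30 (Rule 1), but K32 is never granted.
violet-token: reached.
black-pass: reached.
No rule produces L29, and it is not given.
Reached: violet-token and black-pass — 2 of the 5.

2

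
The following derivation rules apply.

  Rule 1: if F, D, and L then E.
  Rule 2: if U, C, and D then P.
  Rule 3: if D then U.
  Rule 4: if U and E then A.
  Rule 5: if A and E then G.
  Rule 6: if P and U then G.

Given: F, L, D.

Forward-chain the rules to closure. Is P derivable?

No

P would need U, C, and D (Rule 2), but C is never established.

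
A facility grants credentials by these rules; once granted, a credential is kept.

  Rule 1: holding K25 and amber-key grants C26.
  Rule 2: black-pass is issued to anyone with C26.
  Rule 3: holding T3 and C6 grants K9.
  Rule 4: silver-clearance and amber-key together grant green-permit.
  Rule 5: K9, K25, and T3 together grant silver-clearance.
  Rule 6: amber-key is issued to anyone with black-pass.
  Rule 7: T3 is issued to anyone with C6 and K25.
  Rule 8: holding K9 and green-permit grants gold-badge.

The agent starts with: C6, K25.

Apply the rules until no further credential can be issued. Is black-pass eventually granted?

No

black-pass would need C26 (Rule 2), but C26 is never granted.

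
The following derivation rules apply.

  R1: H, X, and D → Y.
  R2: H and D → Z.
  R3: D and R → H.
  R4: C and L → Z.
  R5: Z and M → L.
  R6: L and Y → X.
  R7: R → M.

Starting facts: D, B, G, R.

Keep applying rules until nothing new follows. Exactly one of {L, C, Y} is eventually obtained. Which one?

From D and R, R3 gives H.
From R, R7 gives M.
H and D hold, so Z follows (R2).
From Z and M, R5 gives L.
No rule produces C, and it is not given. Y would need H, X, and D (R1), but X is never established.

L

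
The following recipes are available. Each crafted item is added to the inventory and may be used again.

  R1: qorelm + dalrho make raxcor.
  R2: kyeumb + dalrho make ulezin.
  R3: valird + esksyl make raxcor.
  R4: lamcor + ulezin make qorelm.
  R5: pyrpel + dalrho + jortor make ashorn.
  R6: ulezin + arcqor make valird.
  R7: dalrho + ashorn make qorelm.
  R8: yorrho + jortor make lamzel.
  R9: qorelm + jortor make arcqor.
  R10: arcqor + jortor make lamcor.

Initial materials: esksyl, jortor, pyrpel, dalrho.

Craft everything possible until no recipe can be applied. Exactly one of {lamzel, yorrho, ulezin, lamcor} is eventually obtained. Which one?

lamcor

pyrpel + dalrho + jortor → ashorn (R5).
dalrho + ashorn → qorelm (R7).
qorelm + jortor → arcqor (R9).
Using R10, arcqor and jortor make lamcor.
lamzel would need yorrho and jortor (R8), but yorrho is never obtained. ulezin would need kyeumb and dalrho (R2), but kyeumb is never obtained. No rule produces yorrho, and it is not given.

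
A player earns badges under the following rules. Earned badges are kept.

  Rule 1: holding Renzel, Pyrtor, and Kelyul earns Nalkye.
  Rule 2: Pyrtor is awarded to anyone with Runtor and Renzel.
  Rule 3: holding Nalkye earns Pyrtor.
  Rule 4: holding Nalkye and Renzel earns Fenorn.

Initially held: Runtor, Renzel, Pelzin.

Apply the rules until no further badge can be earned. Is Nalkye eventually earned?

Nalkye would need Renzel, Pyrtor, and Kelyul (Rule 1), but Kelyul is never earned.

No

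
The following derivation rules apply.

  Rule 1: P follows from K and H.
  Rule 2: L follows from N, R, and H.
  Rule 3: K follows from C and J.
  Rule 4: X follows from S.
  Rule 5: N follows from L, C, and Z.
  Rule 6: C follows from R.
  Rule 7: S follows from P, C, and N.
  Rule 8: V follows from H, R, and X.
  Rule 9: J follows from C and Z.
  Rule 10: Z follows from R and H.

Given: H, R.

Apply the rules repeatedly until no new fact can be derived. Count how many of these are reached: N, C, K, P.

R and H hold, so Z follows (Rule 10).
From R, Rule 6 gives C.
C and Z hold, so J follows (Rule 9).
C and J hold, so K follows (Rule 3).
From K and H, Rule 1 gives P.
N would need L, C, and Z (Rule 5), but L is never established.
C: reached.
K: reached.
P: reached.
Reached: C, K, and P — 3 of the 4.

3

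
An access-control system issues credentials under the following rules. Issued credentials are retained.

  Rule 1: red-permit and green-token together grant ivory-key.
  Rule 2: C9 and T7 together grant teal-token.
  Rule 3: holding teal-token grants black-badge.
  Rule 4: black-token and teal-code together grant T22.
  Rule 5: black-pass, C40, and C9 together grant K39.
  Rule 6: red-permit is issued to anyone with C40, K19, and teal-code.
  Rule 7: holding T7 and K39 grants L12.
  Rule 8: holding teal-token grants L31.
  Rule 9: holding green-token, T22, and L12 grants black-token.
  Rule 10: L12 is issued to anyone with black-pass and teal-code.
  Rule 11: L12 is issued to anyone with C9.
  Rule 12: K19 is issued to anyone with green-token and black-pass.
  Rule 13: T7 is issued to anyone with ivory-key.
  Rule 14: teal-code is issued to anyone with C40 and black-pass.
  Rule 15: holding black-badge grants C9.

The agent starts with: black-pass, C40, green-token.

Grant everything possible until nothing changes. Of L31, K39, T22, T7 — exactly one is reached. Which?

T7

Holding green-token and black-pass grants K19 (Rule 12).
Holding C40 and black-pass grants teal-code (Rule 14).
Holding C40, K19, and teal-code grants red-permit (Rule 6).
Holding red-permit and green-token grants ivory-key (Rule 1).
Holding ivory-key grants T7 (Rule 13).
L31 would need teal-token (Rule 8), but teal-token is never granted. T22 would need black-token and teal-code (Rule 4), but black-token is never granted. K39 would need black-pass, C40, and C9 (Rule 5), but C9 is never granted.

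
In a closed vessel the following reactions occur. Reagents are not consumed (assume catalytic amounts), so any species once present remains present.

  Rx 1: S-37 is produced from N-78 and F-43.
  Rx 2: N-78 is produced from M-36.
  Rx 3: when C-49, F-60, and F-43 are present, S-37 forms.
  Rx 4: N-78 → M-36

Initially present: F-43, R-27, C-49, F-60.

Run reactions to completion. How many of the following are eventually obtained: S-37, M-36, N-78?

1

C-49, F-60, and F-43 present → S-37 forms (Rx 3).
S-37: reached.
M-36 would need N-78 (Rx 4), but N-78 never forms.
N-78 would need M-36 (Rx 2), but M-36 never forms.
Reached: S-37 — 1 of the 3.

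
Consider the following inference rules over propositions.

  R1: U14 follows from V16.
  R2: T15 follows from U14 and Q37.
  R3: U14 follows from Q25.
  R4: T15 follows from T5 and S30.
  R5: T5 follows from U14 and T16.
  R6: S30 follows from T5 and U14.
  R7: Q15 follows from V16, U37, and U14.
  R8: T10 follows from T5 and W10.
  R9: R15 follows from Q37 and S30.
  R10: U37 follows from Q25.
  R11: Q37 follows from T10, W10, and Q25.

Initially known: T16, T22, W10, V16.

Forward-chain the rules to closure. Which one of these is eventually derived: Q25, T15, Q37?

V16 holds, so U14 follows (R1).
From U14 and T16, R5 gives T5.
T5 and U14 hold, so S30 follows (R6).
From T5 and S30, R4 gives T15.
No rule produces Q25, and it is not given. Q37 would need T10, W10, and Q25 (R11), but Q25 is never established.

T15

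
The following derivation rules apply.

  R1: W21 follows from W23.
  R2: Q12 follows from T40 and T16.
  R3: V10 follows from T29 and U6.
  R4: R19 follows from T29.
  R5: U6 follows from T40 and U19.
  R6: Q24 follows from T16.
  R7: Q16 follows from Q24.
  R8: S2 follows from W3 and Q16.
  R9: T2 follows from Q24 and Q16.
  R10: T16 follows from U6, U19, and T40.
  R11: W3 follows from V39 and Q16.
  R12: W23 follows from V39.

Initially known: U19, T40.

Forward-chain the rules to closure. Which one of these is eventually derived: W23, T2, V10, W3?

From T40 and U19, R5 gives U6.
U6, U19, and T40 hold, so T16 follows (R10).
T16 holds, so Q24 follows (R6).
From Q24, R7 gives Q16.
Q24 and Q16 hold, so T2 follows (R9).
V10 would need T29 and U6 (R3), but T29 is never established. W23 would need V39 (R12), but V39 is never established. W3 would need V39 and Q16 (R11), but V39 is never established.

T2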